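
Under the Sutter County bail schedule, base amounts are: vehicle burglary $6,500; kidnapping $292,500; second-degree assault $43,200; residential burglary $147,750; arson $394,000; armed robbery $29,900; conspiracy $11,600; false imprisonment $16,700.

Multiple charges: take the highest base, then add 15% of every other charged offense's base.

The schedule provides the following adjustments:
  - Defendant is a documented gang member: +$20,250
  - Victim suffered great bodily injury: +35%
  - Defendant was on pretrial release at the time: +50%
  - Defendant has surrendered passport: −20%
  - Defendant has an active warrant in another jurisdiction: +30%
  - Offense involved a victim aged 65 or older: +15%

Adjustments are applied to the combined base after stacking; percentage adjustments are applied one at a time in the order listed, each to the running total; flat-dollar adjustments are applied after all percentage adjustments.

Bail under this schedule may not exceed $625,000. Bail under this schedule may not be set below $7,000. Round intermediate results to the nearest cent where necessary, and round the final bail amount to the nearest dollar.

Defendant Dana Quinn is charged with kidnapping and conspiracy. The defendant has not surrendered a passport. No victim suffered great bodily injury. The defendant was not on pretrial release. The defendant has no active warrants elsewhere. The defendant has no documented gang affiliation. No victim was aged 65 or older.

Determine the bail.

Base amounts from the schedule: kidnapping $292,500; conspiracy $11,600.
Stacking rule: highest base plus 15% of each additional charge. Highest is kidnapping at $292,500. Additional: $11,600 × 15% = $1,740. Combined base = $292,500 + $1,740 = $294,240.
No adjustment factors apply to this defendant.
$294,240 is within the $625,000 maximum.
$294,240 is at or above the $7,000 minimum.

$294,240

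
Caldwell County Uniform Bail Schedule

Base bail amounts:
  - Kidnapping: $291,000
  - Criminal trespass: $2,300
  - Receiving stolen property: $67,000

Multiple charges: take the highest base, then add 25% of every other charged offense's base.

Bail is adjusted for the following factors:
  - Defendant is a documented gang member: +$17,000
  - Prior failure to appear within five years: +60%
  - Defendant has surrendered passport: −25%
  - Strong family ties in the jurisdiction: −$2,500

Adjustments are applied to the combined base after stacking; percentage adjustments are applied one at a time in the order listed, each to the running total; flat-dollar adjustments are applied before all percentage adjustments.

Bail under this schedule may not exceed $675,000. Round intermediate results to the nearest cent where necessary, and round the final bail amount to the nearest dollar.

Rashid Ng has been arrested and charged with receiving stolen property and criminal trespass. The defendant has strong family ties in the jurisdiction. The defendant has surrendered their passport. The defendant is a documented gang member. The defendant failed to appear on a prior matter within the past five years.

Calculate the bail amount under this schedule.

Base amounts from the schedule: receiving stolen property $67,000; criminal trespass $2,300.
Stacking rule: highest base plus 25% of each additional charge. Highest is receiving stolen property at $67,000. Additional: $2,300 × 25% = $575. Combined base = $67,000 + $575 = $67,575.
Defendant is a documented gang member (+$17,000 flat): $67,575 + $17,000 = $84,575.
Strong family ties in the jurisdiction (−$2,500 flat): $84,575 − $2,500 = $82,075.
Prior failure to appear within five years (+60%): $82,075 × 1.6 = $131,320.
Defendant has surrendered passport (−25%): $131,320 × 0.75 = $98,490.
$98,490 is within the $675,000 maximum.

$98,490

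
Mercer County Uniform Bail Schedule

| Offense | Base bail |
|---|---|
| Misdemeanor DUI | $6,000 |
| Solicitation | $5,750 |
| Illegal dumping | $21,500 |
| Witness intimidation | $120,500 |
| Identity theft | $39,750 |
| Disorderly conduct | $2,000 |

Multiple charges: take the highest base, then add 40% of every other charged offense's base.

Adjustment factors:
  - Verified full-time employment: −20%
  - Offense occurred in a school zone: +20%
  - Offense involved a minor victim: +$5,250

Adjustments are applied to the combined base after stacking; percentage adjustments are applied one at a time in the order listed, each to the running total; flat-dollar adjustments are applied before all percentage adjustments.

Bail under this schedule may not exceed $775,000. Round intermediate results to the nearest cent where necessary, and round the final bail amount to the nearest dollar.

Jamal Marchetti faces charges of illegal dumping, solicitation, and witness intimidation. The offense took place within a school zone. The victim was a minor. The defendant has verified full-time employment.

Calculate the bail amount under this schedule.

$131,184

Base amounts from the schedule: illegal dumping $21,500; solicitation $5,750; witness intimidation $120,500.
Stacking rule: highest base plus 40% of each additional charge. Highest is witness intimidation at $120,500. Additional: $21,500 × 40% = $8,600; $5,750 × 40% = $2,300. Combined base = $120,500 + $10,900 = $131,400.
Offense involved a minor victim (+$5,250 flat): $131,400 + $5,250 = $136,650.
Verified full-time employment (−20%): $136,650 × 0.8 = $109,320.
Offense occurred in a school zone (+20%): $109,320 × 1.2 = $131,184.
$131,184 is within the $775,000 maximum.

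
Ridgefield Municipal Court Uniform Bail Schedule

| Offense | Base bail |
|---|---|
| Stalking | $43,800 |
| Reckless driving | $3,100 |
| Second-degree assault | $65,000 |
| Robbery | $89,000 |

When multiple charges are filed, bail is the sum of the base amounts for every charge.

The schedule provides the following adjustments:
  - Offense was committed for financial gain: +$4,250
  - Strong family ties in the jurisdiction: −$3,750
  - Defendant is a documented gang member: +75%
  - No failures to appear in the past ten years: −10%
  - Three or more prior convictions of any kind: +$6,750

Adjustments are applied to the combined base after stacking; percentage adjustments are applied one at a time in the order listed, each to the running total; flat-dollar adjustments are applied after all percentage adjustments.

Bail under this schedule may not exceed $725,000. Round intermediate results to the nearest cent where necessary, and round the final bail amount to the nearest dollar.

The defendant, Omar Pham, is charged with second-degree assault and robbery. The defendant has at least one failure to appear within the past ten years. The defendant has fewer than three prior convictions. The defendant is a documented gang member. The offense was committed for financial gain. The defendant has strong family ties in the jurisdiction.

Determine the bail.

Base amounts from the schedule: second-degree assault $65,000; robbery $89,000.
Stacking rule: sum of all bases. $65,000 + $89,000 = $154,000.
Defendant is a documented gang member (+75%): $154,000 × 1.75 = $269,500.
Offense was committed for financial gain (+$4,250 flat): $269,500 + $4,250 = $273,750.
Strong family ties in the jurisdiction (−$3,750 flat): $273,750 − $3,750 = $270,000.
$270,000 is within the $725,000 maximum.

$270,000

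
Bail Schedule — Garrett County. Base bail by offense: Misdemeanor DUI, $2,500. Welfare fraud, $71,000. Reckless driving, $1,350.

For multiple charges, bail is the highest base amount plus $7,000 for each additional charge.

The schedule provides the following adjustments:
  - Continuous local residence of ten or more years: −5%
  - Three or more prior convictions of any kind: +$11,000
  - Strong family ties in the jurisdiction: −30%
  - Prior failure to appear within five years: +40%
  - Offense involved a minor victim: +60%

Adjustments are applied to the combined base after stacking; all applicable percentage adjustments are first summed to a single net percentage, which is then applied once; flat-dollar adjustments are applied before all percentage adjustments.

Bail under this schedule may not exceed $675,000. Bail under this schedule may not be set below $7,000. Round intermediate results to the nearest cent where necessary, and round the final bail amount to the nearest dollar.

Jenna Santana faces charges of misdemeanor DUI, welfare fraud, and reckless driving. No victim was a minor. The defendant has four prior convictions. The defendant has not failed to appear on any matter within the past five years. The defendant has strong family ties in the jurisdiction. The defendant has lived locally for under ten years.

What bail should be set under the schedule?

Base amounts from the schedule: misdemeanor DUI $2,500; welfare fraud $71,000; reckless driving $1,350.
Stacking rule: highest base plus $7,000 per additional charge. Highest is welfare fraud at $71,000; 2 additional charges → +$14,000. Combined base = $85,000.
Three or more prior convictions of any kind (+$11,000 flat): $85,000 + $11,000 = $96,000.
Strong family ties in the jurisdiction (−30%): $96,000 × 0.7 = $67,200.
$67,200 is within the $675,000 maximum.
$67,200 is at or above the $7,000 minimum.

$67,200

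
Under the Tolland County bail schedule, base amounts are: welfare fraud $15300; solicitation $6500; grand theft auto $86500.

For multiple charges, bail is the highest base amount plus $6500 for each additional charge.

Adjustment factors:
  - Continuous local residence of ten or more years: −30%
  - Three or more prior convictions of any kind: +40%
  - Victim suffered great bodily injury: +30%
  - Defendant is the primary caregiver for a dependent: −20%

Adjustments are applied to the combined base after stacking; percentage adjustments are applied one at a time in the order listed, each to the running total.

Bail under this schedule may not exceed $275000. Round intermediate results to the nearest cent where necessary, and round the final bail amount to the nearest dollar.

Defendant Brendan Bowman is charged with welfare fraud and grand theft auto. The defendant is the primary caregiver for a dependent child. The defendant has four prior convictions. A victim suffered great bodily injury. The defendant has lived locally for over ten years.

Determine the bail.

Base amounts from the schedule: welfare fraud $15300; grand theft auto $86500.
Stacking rule: highest base plus $6500 per additional charge. Highest is grand theft auto at $86500; 1 additional charge → +$6500. Combined base = $93000.
Continuous local residence of ten or more years (−30%): $93000 × 0.7 = $65100.
Three or more prior convictions of any kind (+40%): $65100 × 1.4 = $91140.
Victim suffered great bodily injury (+30%): $91140 × 1.3 = $118482.
Defendant is the primary caregiver for a dependent (−20%): $118482 × 0.8 = $94785.60.
$94785.60 is within the $275000 maximum.
Rounded to the nearest dollar: $94786.

$94786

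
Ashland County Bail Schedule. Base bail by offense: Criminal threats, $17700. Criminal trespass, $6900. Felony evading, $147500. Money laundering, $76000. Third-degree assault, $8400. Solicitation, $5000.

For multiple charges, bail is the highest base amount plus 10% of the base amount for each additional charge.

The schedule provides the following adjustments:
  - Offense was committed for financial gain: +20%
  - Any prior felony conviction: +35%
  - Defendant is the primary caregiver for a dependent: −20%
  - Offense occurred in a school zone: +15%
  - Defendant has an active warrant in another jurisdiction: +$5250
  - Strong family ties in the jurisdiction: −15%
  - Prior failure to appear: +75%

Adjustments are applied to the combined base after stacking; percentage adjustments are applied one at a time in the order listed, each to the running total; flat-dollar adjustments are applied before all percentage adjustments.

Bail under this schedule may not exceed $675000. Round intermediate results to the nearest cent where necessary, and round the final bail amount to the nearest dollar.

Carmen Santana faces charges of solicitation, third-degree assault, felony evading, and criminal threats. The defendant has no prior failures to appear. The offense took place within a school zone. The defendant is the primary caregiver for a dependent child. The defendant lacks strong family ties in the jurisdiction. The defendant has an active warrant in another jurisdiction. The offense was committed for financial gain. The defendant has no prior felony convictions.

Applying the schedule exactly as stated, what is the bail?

$172069

Base amounts from the schedule: solicitation $5000; third-degree assault $8400; felony evading $147500; criminal threats $17700.
Stacking rule: highest base plus 10% of each additional charge. Highest is felony evading at $147500. Additional: $5000 × 10% = $500; $8400 × 10% = $840; $17700 × 10% = $1770. Combined base = $147500 + $3110 = $150610.
Defendant has an active warrant in another jurisdiction (+$5250 flat): $150610 + $5250 = $155860.
Offense was committed for financial gain (+20%): $155860 × 1.2 = $187032.
Defendant is the primary caregiver for a dependent (−20%): $187032 × 0.8 = $149625.60.
Offense occurred in a school zone (+15%): $149625.60 × 1.15 = $172069.44.
$172069.44 is within the $675000 maximum.
Rounded to the nearest dollar: $172069.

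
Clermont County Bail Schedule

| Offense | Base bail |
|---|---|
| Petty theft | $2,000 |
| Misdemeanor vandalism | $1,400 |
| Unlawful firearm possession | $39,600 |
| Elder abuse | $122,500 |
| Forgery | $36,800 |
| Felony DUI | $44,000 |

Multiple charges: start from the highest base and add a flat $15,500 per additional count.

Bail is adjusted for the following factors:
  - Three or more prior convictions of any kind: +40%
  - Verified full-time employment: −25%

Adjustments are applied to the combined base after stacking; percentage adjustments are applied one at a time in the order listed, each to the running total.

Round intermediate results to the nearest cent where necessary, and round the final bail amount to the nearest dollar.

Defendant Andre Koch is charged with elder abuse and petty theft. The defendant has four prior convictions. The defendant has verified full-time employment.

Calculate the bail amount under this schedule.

$144,900

Base amounts from the schedule: elder abuse $122,500; petty theft $2,000.
Stacking rule: highest base plus $15,500 per additional charge. Highest is elder abuse at $122,500; 1 additional charge → +$15,500. Combined base = $138,000.
Three or more prior convictions of any kind (+40%): $138,000 × 1.4 = $193,200.
Verified full-time employment (−25%): $193,200 × 0.75 = $144,900.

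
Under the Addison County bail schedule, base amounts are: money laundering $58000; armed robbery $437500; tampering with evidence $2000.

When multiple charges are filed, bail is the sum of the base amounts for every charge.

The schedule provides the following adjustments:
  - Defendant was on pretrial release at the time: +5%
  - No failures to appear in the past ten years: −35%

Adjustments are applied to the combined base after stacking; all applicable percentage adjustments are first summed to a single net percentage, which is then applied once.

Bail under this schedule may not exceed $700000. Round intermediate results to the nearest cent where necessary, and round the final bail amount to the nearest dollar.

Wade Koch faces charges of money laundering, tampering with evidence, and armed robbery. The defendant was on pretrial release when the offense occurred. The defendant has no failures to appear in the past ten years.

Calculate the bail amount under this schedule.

$348250

Base amounts from the schedule: money laundering $58000; tampering with evidence $2000; armed robbery $437500.
Stacking rule: sum of all bases. $58000 + $2000 + $437500 = $497500.
Net percentage adjustment: +5% −35% = −30%. $497500 × 0.7 = $348250.
$348250 is within the $700000 maximum.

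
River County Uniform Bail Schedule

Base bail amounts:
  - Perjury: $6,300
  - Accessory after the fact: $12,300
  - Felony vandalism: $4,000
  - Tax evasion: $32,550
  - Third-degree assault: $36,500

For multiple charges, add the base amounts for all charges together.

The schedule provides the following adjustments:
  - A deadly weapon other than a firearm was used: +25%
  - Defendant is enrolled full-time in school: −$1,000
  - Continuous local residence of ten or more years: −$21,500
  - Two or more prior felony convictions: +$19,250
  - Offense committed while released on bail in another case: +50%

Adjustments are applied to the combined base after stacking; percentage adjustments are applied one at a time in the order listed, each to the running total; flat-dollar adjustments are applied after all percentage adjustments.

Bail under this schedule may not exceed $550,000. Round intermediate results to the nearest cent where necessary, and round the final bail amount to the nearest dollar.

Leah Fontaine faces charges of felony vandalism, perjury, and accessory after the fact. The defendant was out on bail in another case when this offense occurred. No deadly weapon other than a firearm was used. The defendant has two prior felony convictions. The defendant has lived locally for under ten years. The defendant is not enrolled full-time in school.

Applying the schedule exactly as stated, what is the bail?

$53,150

Base amounts from the schedule: felony vandalism $4,000; perjury $6,300; accessory after the fact $12,300.
Stacking rule: sum of all bases. $4,000 + $6,300 + $12,300 = $22,600.
Offense committed while released on bail in another case (+50%): $22,600 × 1.5 = $33,900.
Two or more prior felony convictions (+$19,250 flat): $33,900 + $19,250 = $53,150.
$53,150 is within the $550,000 maximum.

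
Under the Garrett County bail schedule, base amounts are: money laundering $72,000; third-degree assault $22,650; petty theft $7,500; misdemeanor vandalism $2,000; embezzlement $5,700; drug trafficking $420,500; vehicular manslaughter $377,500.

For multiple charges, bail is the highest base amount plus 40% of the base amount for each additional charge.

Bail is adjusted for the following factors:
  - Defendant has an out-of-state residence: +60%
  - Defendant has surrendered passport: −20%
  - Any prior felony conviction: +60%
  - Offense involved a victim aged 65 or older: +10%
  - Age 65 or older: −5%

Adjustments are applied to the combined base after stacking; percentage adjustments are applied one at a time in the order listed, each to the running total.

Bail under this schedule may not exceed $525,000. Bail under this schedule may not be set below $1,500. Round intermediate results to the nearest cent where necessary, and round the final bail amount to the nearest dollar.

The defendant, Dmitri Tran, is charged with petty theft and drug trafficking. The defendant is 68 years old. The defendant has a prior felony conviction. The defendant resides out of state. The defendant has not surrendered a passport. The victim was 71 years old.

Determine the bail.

Base amounts from the schedule: petty theft $7,500; drug trafficking $420,500.
Stacking rule: highest base plus 40% of each additional charge. Highest is drug trafficking at $420,500. Additional: $7,500 × 40% = $3,000. Combined base = $420,500 + $3,000 = $423,500.
Defendant has an out-of-state residence (+60%): $423,500 × 1.6 = $677,600.
Any prior felony conviction (+60%): $677,600 × 1.6 = $1,084,160.
Offense involved a victim aged 65 or older (+10%): $1,084,160 × 1.1 = $1,192,576.
Age 65 or older (−5%): $1,192,576 × 0.95 = $1,132,947.20.
Result $1,132,947.20 exceeds the maximum of $525,000; bail is capped at $525,000.
$525,000 is at or above the $1,500 minimum.

$525,000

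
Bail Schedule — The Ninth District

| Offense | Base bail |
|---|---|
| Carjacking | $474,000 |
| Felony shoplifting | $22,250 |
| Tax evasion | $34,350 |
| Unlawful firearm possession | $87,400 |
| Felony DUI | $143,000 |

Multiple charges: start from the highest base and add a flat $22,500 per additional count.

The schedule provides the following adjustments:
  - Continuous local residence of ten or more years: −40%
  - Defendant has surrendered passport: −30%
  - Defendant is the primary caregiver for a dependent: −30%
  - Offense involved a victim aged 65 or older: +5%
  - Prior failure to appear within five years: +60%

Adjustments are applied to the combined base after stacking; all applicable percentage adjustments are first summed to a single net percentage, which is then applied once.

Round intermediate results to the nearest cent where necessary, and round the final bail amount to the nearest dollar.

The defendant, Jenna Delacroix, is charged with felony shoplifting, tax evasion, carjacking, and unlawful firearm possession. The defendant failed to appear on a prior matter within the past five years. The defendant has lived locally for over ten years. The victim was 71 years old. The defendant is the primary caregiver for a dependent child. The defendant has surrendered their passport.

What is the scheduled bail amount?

Base amounts from the schedule: felony shoplifting $22,250; tax evasion $34,350; carjacking $474,000; unlawful firearm possession $87,400.
Stacking rule: highest base plus $22,500 per additional charge. Highest is carjacking at $474,000; 3 additional charges → +$67,500. Combined base = $541,500.
Net percentage adjustment: −40% −30% −30% +5% +60% = −35%. $541,500 × 0.65 = $351,975.

$351,975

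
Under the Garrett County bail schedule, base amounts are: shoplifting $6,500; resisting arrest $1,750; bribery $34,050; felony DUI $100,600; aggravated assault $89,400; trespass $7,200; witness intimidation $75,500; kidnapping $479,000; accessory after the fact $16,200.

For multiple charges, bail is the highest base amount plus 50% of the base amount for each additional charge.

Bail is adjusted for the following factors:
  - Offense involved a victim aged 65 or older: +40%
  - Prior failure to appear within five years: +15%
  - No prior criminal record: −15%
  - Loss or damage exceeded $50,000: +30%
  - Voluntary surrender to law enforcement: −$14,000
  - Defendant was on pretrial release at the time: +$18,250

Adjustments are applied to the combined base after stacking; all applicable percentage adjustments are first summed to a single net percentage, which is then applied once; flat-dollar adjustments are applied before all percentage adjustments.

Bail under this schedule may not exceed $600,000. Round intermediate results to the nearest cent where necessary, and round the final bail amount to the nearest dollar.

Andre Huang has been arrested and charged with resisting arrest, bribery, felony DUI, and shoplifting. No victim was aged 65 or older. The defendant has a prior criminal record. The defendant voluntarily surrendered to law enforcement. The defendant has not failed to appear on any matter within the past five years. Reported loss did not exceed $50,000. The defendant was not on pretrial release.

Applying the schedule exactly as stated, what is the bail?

Base amounts from the schedule: resisting arrest $1,750; bribery $34,050; felony DUI $100,600; shoplifting $6,500.
Stacking rule: highest base plus 50% of each additional charge. Highest is felony DUI at $100,600. Additional: $1,750 × 50% = $875; $34,050 × 50% = $17,025; $6,500 × 50% = $3,250. Combined base = $100,600 + $21,150 = $121,750.
Voluntary surrender to law enforcement (−$14,000 flat): $121,750 − $14,000 = $107,750.
$107,750 is within the $600,000 maximum.

$107,750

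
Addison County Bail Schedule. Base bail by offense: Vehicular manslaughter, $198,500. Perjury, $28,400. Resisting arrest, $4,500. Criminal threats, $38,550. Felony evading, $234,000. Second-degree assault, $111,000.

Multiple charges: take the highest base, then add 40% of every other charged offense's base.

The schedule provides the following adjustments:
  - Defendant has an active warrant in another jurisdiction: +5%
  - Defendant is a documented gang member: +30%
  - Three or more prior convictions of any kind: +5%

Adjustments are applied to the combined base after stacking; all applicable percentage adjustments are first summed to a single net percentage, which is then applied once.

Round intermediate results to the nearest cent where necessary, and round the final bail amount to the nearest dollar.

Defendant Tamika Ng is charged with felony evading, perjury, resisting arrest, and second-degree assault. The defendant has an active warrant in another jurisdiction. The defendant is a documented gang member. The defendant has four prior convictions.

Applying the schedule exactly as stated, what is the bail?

Base amounts from the schedule: felony evading $234,000; perjury $28,400; resisting arrest $4,500; second-degree assault $111,000.
Stacking rule: highest base plus 40% of each additional charge. Highest is felony evading at $234,000. Additional: $28,400 × 40% = $11,360; $4,500 × 40% = $1,800; $111,000 × 40% = $44,400. Combined base = $234,000 + $57,560 = $291,560.
Net percentage adjustment: +5% +30% +5% = +40%. $291,560 × 1.4 = $408,184.

$408,184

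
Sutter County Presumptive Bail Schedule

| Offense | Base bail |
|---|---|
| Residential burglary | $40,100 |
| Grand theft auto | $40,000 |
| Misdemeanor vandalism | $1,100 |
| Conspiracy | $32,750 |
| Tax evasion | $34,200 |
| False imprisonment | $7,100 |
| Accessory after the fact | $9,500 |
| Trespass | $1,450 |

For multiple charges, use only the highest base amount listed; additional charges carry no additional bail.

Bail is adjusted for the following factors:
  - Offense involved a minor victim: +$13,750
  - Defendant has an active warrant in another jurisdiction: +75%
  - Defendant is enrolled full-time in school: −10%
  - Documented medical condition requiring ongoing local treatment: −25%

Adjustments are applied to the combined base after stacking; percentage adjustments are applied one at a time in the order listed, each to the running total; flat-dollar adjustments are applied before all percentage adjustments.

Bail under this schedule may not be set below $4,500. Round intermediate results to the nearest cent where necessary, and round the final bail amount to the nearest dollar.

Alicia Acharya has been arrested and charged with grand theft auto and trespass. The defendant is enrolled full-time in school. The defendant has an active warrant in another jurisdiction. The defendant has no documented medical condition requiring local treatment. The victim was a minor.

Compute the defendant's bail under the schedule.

Base amounts from the schedule: grand theft auto $40,000; trespass $1,450.
Stacking rule: use the highest base only. Highest is grand theft auto at $40,000. Combined base = $40,000.
Offense involved a minor victim (+$13,750 flat): $40,000 + $13,750 = $53,750.
Defendant has an active warrant in another jurisdiction (+75%): $53,750 × 1.75 = $94,062.50.
Defendant is enrolled full-time in school (−10%): $94,062.50 × 0.9 = $84,656.25.
$84,656.25 is at or above the $4,500 minimum.
Rounded to the nearest dollar: $84,656.

$84,656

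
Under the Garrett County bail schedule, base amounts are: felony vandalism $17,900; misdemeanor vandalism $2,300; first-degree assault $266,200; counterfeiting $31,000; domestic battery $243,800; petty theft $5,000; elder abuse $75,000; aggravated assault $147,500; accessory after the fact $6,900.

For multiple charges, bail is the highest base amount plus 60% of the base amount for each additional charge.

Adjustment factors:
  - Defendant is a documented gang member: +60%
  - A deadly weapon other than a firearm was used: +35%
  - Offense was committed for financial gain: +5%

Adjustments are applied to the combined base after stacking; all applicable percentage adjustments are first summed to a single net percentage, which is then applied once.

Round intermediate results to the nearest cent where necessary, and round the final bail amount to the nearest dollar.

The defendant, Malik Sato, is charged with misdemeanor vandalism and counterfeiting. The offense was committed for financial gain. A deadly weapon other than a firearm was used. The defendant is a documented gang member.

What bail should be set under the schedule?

Base amounts from the schedule: misdemeanor vandalism $2,300; counterfeiting $31,000.
Stacking rule: highest base plus 60% of each additional charge. Highest is counterfeiting at $31,000. Additional: $2,300 × 60% = $1,380. Combined base = $31,000 + $1,380 = $32,380.
Net percentage adjustment: +60% +35% +5% = +100%. $32,380 × 2 = $64,760.

$64,760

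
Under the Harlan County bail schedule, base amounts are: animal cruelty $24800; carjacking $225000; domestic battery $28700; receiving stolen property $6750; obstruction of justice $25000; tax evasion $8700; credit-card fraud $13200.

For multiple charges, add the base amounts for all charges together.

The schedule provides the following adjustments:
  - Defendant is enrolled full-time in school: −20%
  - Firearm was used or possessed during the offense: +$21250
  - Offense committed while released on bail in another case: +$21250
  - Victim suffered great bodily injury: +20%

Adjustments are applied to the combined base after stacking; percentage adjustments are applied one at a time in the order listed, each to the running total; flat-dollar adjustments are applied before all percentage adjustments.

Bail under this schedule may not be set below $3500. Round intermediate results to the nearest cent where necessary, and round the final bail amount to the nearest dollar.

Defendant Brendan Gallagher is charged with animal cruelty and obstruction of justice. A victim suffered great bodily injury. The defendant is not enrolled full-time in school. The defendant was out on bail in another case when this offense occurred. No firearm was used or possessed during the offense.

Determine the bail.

Base amounts from the schedule: animal cruelty $24800; obstruction of justice $25000.
Stacking rule: sum of all bases. $24800 + $25000 = $49800.
Offense committed while released on bail in another case (+$21250 flat): $49800 + $21250 = $71050.
Victim suffered great bodily injury (+20%): $71050 × 1.2 = $85260.
$85260 is at or above the $3500 minimum.

$85260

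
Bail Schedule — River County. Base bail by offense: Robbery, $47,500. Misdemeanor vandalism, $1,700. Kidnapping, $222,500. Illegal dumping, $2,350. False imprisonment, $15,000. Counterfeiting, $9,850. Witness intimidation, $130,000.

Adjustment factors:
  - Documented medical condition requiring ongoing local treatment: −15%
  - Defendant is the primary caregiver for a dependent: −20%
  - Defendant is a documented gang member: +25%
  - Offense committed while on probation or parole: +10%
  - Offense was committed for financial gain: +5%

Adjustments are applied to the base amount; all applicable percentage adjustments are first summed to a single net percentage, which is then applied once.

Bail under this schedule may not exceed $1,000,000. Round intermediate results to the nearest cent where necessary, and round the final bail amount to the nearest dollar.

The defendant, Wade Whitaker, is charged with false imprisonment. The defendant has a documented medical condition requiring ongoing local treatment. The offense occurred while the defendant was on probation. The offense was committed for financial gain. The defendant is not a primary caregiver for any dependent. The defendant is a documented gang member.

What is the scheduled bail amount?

Base amounts from the schedule: false imprisonment $15,000.
Single charge. Combined base = $15,000.
Net percentage adjustment: −15% +25% +10% +5% = +25%. $15,000 × 1.25 = $18,750.
$18,750 is within the $1,000,000 maximum.

$18,750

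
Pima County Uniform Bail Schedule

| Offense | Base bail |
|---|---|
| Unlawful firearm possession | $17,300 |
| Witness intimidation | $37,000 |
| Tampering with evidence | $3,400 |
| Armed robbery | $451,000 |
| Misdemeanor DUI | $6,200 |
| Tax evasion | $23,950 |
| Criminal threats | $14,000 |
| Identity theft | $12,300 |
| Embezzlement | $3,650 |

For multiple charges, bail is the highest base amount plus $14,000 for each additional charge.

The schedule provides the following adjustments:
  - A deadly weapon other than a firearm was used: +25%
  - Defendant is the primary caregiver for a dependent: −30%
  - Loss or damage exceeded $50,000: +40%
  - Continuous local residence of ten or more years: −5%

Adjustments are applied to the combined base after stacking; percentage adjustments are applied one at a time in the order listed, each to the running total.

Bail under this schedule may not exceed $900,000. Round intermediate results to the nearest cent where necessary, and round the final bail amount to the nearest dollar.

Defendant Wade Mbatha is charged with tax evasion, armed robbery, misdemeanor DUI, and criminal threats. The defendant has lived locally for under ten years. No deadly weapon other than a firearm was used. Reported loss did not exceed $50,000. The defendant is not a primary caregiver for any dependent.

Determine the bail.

Base amounts from the schedule: tax evasion $23,950; armed robbery $451,000; misdemeanor DUI $6,200; criminal threats $14,000.
Stacking rule: highest base plus $14,000 per additional charge. Highest is armed robbery at $451,000; 3 additional charges → +$42,000. Combined base = $493,000.
No adjustment factors apply to this defendant.
$493,000 is within the $900,000 maximum.

$493,000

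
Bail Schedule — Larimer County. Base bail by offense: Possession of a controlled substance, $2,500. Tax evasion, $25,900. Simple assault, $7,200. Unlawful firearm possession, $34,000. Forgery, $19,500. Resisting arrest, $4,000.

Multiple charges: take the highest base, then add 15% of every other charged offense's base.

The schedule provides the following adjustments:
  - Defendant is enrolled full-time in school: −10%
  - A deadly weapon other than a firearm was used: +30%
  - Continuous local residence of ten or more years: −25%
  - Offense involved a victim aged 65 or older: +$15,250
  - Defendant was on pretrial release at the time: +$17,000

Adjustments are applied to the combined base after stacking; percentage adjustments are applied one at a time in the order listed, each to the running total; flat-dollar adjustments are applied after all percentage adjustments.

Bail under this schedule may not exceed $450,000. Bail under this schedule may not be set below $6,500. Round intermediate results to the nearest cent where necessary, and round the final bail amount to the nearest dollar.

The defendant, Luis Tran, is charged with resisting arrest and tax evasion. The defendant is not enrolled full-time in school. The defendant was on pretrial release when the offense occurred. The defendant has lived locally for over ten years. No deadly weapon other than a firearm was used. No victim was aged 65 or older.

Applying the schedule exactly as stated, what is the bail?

$36,875

Base amounts from the schedule: resisting arrest $4,000; tax evasion $25,900.
Stacking rule: highest base plus 15% of each additional charge. Highest is tax evasion at $25,900. Additional: $4,000 × 15% = $600. Combined base = $25,900 + $600 = $26,500.
Continuous local residence of ten or more years (−25%): $26,500 × 0.75 = $19,875.
Defendant was on pretrial release at the time (+$17,000 flat): $19,875 + $17,000 = $36,875.
$36,875 is within the $450,000 maximum.
$36,875 is at or above the $6,500 minimum.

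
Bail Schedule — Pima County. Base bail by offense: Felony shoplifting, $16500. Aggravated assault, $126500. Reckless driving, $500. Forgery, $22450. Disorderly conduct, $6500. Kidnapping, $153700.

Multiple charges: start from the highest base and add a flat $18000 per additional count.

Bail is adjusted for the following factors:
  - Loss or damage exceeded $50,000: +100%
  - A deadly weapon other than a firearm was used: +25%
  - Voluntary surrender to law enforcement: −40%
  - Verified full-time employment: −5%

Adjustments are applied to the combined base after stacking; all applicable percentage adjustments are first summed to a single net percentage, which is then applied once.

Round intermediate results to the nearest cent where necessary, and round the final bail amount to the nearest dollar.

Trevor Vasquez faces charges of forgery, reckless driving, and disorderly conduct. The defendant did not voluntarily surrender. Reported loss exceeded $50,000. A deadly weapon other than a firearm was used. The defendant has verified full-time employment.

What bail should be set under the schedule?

$128590

Base amounts from the schedule: forgery $22450; reckless driving $500; disorderly conduct $6500.
Stacking rule: highest base plus $18000 per additional charge. Highest is forgery at $22450; 2 additional charges → +$36000. Combined base = $58450.
Net percentage adjustment: +100% +25% −5% = +120%. $58450 × 2.2 = $128590.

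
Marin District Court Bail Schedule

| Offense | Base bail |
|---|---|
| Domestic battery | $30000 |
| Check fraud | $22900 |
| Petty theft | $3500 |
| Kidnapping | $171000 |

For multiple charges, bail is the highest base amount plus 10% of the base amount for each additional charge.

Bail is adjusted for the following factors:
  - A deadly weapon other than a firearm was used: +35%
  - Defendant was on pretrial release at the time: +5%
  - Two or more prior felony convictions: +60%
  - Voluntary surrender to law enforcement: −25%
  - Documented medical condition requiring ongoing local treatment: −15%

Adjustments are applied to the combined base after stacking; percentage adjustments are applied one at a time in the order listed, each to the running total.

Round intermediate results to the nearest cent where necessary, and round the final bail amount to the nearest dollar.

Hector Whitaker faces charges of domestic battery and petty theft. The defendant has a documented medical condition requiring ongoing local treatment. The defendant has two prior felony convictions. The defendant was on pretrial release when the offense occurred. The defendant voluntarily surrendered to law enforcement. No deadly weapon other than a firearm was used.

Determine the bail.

$32505

Base amounts from the schedule: domestic battery $30000; petty theft $3500.
Stacking rule: highest base plus 10% of each additional charge. Highest is domestic battery at $30000. Additional: $3500 × 10% = $350. Combined base = $30000 + $350 = $30350.
Defendant was on pretrial release at the time (+5%): $30350 × 1.05 = $31867.50.
Two or more prior felony convictions (+60%): $31867.50 × 1.6 = $50988.
Voluntary surrender to law enforcement (−25%): $50988 × 0.75 = $38241.
Documented medical condition requiring ongoing local treatment (−15%): $38241 × 0.85 = $32504.85.
Rounded to the nearest dollar: $32505.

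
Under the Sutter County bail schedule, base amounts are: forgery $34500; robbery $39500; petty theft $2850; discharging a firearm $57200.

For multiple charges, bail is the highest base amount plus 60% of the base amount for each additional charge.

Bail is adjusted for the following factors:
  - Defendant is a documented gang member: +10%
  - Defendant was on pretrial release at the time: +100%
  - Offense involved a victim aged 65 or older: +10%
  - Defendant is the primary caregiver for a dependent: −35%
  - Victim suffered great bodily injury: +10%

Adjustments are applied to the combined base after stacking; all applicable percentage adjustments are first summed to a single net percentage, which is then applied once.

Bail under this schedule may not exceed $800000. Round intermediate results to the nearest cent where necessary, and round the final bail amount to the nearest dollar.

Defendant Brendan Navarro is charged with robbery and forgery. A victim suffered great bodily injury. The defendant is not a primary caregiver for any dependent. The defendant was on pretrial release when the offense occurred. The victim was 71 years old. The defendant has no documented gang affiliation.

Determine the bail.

Base amounts from the schedule: robbery $39500; forgery $34500.
Stacking rule: highest base plus 60% of each additional charge. Highest is robbery at $39500. Additional: $34500 × 60% = $20700. Combined base = $39500 + $20700 = $60200.
Net percentage adjustment: +100% +10% +10% = +120%. $60200 × 2.2 = $132440.
$132440 is within the $800000 maximum.

$132440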